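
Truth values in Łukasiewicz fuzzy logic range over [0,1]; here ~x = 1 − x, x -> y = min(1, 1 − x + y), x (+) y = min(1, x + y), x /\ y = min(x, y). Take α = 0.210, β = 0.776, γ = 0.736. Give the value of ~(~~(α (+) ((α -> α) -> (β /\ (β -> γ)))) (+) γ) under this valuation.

α -> α = min(1, 1 − 0.210 + 0.210) = min(1, 1.000) = 1.000
β -> γ = min(1, 1 − 0.776 + 0.736) = min(1, 0.960) = 0.960
β /\ (β -> γ) = min(0.776, 0.960) = 0.776
(α -> α) -> (β /\ (β -> γ)) = min(1, 1 − 1.000 + 0.776) = min(1, 0.776) = 0.776
α (+) ((α -> α) -> (β /\ (β -> γ))) = min(1, 0.210 + 0.776) = min(1, 0.986) = 0.986
~(α (+) ((α -> α) -> (β /\ (β -> γ)))) = 1 − 0.986 = 0.014
~~(α (+) ((α -> α) -> (β /\ (β -> γ)))) = 1 − 0.014 = 0.986
~~(α (+) ((α -> α) -> (β /\ (β -> γ)))) (+) γ = min(1, 0.986 + 0.736) = min(1, 1.722) = 1.000
~(~~(α (+) ((α -> α) -> (β /\ (β -> γ)))) (+) γ) = 1 − 1.000 = 0.000

0.000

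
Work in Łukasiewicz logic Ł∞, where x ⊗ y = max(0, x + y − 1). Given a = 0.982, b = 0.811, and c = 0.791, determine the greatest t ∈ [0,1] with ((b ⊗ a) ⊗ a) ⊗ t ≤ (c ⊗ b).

0.827

b ⊗ a = max(0, 0.811 + 0.982 − 1) = max(0, 0.793) = 0.793
(b ⊗ a) ⊗ a = max(0, 0.793 + 0.982 − 1) = max(0, 0.775) = 0.775
So the left factor is (b ⊗ a) ⊗ a = 0.775.
c ⊗ b = max(0, 0.791 + 0.811 − 1) = max(0, 0.602) = 0.602
So the right-hand bound is c ⊗ b = 0.602.
The residuum of the Łukasiewicz t-norm gives the supremum: min(1, 1 − 0.775 + 0.602).
1 − 0.775 + 0.602 = 0.827, so t = min(1, 0.827) = 0.827.
Check: 0.775 ⊗ 0.827 = max(0, 0.602) = 0.602 ≤ 0.602.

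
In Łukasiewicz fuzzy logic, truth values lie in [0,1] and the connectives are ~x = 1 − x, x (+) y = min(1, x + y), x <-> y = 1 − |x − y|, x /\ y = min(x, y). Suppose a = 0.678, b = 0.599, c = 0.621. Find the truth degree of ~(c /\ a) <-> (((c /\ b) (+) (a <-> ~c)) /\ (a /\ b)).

c /\ a = min(0.621, 0.678) = 0.621
~(c /\ a) = 1 − 0.621 = 0.379
c /\ b = min(0.621, 0.599) = 0.599
~c = 1 − 0.621 = 0.379
a <-> ~c = 1 − |0.678 − 0.379| = 1 − 0.299 = 0.701
(c /\ b) (+) (a <-> ~c) = min(1, 0.599 + 0.701) = min(1, 1.300) = 1.000
a /\ b = min(0.678, 0.599) = 0.599
((c /\ b) (+) (a <-> ~c)) /\ (a /\ b) = min(1.000, 0.599) = 0.599
~(c /\ a) <-> (((c /\ b) (+) (a <-> ~c)) /\ (a /\ b)) = 1 − |0.379 − 0.599| = 1 − 0.220 = 0.780

0.780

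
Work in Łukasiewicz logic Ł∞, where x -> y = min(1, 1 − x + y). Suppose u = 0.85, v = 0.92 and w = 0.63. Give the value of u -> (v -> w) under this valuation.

v -> w = min(1, 1 − 0.92 + 0.63) = min(1, 0.71) = 0.71
u -> (v -> w) = min(1, 1 − 0.85 + 0.71) = min(1, 0.86) = 0.86

0.86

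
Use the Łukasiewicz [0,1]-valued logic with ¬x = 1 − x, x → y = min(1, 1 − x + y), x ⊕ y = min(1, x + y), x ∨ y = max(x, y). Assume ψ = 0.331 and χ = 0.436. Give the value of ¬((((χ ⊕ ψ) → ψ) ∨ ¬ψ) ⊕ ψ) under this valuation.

0.000

χ ⊕ ψ = min(1, 0.436 + 0.331) = min(1, 0.767) = 0.767
(χ ⊕ ψ) → ψ = min(1, 1 − 0.767 + 0.331) = min(1, 0.564) = 0.564
¬ψ = 1 − 0.331 = 0.669
((χ ⊕ ψ) → ψ) ∨ ¬ψ = max(0.564, 0.669) = 0.669
(((χ ⊕ ψ) → ψ) ∨ ¬ψ) ⊕ ψ = min(1, 0.669 + 0.331) = min(1, 1.000) = 1.000
¬((((χ ⊕ ψ) → ψ) ∨ ¬ψ) ⊕ ψ) = 1 − 1.000 = 0.000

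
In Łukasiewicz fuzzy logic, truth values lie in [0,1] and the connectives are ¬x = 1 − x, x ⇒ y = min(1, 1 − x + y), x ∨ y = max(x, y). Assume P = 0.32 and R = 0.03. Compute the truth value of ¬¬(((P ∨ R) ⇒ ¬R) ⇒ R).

P ∨ R = max(0.32, 0.03) = 0.32
¬R = 1 − 0.03 = 0.97
(P ∨ R) ⇒ ¬R = min(1, 1 − 0.32 + 0.97) = min(1, 1.65) = 1.00
((P ∨ R) ⇒ ¬R) ⇒ R = min(1, 1 − 1.00 + 0.03) = min(1, 0.03) = 0.03
¬(((P ∨ R) ⇒ ¬R) ⇒ R) = 1 − 0.03 = 0.97
¬¬(((P ∨ R) ⇒ ¬R) ⇒ R) = 1 − 0.97 = 0.03

0.03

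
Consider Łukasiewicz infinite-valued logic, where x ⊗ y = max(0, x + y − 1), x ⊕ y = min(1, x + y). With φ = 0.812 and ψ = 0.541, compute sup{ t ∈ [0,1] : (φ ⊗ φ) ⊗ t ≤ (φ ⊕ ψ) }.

φ ⊗ φ = max(0, 0.812 + 0.812 − 1) = max(0, 0.624) = 0.624
So the left factor is φ ⊗ φ = 0.624.
φ ⊕ ψ = min(1, 0.812 + 0.541) = min(1, 1.353) = 1.000
So the right-hand bound is φ ⊕ ψ = 1.000.
The residuum of the Łukasiewicz t-norm gives the supremum: min(1, 1 − 0.624 + 1.000).
1 − 0.624 + 1.000 = 1.376, so t = min(1, 1.376) = 1.000.
Check: 0.624 ⊗ 1.000 = max(0, 0.624) = 0.624 ≤ 1.000.

1.000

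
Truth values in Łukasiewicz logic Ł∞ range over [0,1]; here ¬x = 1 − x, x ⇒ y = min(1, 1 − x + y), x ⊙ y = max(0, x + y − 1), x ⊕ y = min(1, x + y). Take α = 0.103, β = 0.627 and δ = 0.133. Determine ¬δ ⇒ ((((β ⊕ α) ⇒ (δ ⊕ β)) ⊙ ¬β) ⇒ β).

1.000

¬δ = 1 − 0.133 = 0.867
β ⊕ α = min(1, 0.627 + 0.103) = min(1, 0.730) = 0.730
δ ⊕ β = min(1, 0.133 + 0.627) = min(1, 0.760) = 0.760
(β ⊕ α) ⇒ (δ ⊕ β) = min(1, 1 − 0.730 + 0.760) = min(1, 1.030) = 1.000
¬β = 1 − 0.627 = 0.373
((β ⊕ α) ⇒ (δ ⊕ β)) ⊙ ¬β = max(0, 1.000 + 0.373 − 1) = max(0, 0.373) = 0.373
(((β ⊕ α) ⇒ (δ ⊕ β)) ⊙ ¬β) ⇒ β = min(1, 1 − 0.373 + 0.627) = min(1, 1.254) = 1.000
¬δ ⇒ ((((β ⊕ α) ⇒ (δ ⊕ β)) ⊙ ¬β) ⇒ β) = min(1, 1 − 0.867 + 1.000) = min(1, 1.133) = 1.000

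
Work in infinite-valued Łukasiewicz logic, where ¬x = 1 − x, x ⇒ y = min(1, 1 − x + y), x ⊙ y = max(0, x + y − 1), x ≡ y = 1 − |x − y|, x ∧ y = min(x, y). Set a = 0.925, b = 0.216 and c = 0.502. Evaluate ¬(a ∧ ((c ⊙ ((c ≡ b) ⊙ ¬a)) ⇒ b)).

c ≡ b = 1 − |0.502 − 0.216| = 1 − 0.286 = 0.714
¬a = 1 − 0.925 = 0.075
(c ≡ b) ⊙ ¬a = max(0, 0.714 + 0.075 − 1) = max(0, -0.211) = 0.000
c ⊙ ((c ≡ b) ⊙ ¬a) = max(0, 0.502 + 0.000 − 1) = max(0, -0.498) = 0.000
(c ⊙ ((c ≡ b) ⊙ ¬a)) ⇒ b = min(1, 1 − 0.000 + 0.216) = min(1, 1.216) = 1.000
a ∧ ((c ⊙ ((c ≡ b) ⊙ ¬a)) ⇒ b) = min(0.925, 1.000) = 0.925
¬(a ∧ ((c ⊙ ((c ≡ b) ⊙ ¬a)) ⇒ b)) = 1 − 0.925 = 0.075

0.075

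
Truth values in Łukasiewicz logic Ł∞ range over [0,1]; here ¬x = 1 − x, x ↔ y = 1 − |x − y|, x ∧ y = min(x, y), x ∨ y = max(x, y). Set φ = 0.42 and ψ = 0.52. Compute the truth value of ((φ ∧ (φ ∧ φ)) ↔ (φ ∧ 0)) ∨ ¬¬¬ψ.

0.58

φ ∧ φ = min(0.42, 0.42) = 0.42
φ ∧ (φ ∧ φ) = min(0.42, 0.42) = 0.42
φ ∧ 0 = min(0.42, 0.00) = 0.00
(φ ∧ (φ ∧ φ)) ↔ (φ ∧ 0) = 1 − |0.42 − 0.00| = 1 − 0.42 = 0.58
¬ψ = 1 − 0.52 = 0.48
¬¬ψ = 1 − 0.48 = 0.52
¬¬¬ψ = 1 − 0.52 = 0.48
((φ ∧ (φ ∧ φ)) ↔ (φ ∧ 0)) ∨ ¬¬¬ψ = max(0.58, 0.48) = 0.58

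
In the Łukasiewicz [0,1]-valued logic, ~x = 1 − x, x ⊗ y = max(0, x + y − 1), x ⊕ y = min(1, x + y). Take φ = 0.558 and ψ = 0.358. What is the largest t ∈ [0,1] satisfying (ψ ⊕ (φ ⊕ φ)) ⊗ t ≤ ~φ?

φ ⊕ φ = min(1, 0.558 + 0.558) = min(1, 1.116) = 1.000
ψ ⊕ (φ ⊕ φ) = min(1, 0.358 + 1.000) = min(1, 1.358) = 1.000
So the left factor is ψ ⊕ (φ ⊕ φ) = 1.000.
~φ = 1 − 0.558 = 0.442
So the right-hand bound is ~φ = 0.442.
The residuum of the Łukasiewicz t-norm gives the supremum: min(1, 1 − 1.000 + 0.442).
1 − 1.000 + 0.442 = 0.442, so t = min(1, 0.442) = 0.442.
Check: 1.000 ⊗ 0.442 = max(0, 0.442) = 0.442 ≤ 0.442.

0.442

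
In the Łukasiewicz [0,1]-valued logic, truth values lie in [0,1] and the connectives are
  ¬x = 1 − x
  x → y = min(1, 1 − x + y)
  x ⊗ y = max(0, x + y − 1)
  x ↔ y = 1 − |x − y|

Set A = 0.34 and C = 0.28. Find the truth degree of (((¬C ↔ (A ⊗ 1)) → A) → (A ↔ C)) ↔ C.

¬C = 1 − 0.28 = 0.72
A ⊗ 1 = max(0, 0.34 + 1.00 − 1) = max(0, 0.34) = 0.34
¬C ↔ (A ⊗ 1) = 1 − |0.72 − 0.34| = 1 − 0.38 = 0.62
(¬C ↔ (A ⊗ 1)) → A = min(1, 1 − 0.62 + 0.34) = min(1, 0.72) = 0.72
A ↔ C = 1 − |0.34 − 0.28| = 1 − 0.06 = 0.94
((¬C ↔ (A ⊗ 1)) → A) → (A ↔ C) = min(1, 1 − 0.72 + 0.94) = min(1, 1.22) = 1.00
(((¬C ↔ (A ⊗ 1)) → A) → (A ↔ C)) ↔ C = 1 − |1.00 − 0.28| = 1 − 0.72 = 0.28

0.28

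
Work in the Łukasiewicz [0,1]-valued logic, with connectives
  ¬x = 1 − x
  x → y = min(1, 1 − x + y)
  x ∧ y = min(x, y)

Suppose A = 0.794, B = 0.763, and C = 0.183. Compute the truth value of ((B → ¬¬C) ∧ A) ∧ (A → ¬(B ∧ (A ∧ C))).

¬C = 1 − 0.183 = 0.817
¬¬C = 1 − 0.817 = 0.183
B → ¬¬C = min(1, 1 − 0.763 + 0.183) = min(1, 0.420) = 0.420
(B → ¬¬C) ∧ A = min(0.420, 0.794) = 0.420
A ∧ C = min(0.794, 0.183) = 0.183
B ∧ (A ∧ C) = min(0.763, 0.183) = 0.183
¬(B ∧ (A ∧ C)) = 1 − 0.183 = 0.817
A → ¬(B ∧ (A ∧ C)) = min(1, 1 − 0.794 + 0.817) = min(1, 1.023) = 1.000
((B → ¬¬C) ∧ A) ∧ (A → ¬(B ∧ (A ∧ C))) = min(0.420, 1.000) = 0.420

0.420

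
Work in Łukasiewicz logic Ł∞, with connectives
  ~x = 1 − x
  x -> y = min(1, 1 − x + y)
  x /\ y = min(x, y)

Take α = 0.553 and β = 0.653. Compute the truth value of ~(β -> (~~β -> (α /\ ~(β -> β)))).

~β = 1 − 0.653 = 0.347
~~β = 1 − 0.347 = 0.653
β -> β = min(1, 1 − 0.653 + 0.653) = min(1, 1.000) = 1.000
~(β -> β) = 1 − 1.000 = 0.000
α /\ ~(β -> β) = min(0.553, 0.000) = 0.000
~~β -> (α /\ ~(β -> β)) = min(1, 1 − 0.653 + 0.000) = min(1, 0.347) = 0.347
β -> (~~β -> (α /\ ~(β -> β))) = min(1, 1 − 0.653 + 0.347) = min(1, 0.694) = 0.694
~(β -> (~~β -> (α /\ ~(β -> β)))) = 1 − 0.694 = 0.306

0.306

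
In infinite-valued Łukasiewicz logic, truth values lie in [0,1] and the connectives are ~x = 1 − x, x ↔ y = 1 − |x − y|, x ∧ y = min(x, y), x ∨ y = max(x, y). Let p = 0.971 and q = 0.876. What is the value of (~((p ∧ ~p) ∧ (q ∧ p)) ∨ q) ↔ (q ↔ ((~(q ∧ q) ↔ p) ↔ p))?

~p = 1 − 0.971 = 0.029
p ∧ ~p = min(0.971, 0.029) = 0.029
q ∧ p = min(0.876, 0.971) = 0.876
(p ∧ ~p) ∧ (q ∧ p) = min(0.029, 0.876) = 0.029
~((p ∧ ~p) ∧ (q ∧ p)) = 1 − 0.029 = 0.971
~((p ∧ ~p) ∧ (q ∧ p)) ∨ q = max(0.971, 0.876) = 0.971
q ∧ q = min(0.876, 0.876) = 0.876
~(q ∧ q) = 1 − 0.876 = 0.124
~(q ∧ q) ↔ p = 1 − |0.124 − 0.971| = 1 − 0.847 = 0.153
(~(q ∧ q) ↔ p) ↔ p = 1 − |0.153 − 0.971| = 1 − 0.818 = 0.182
q ↔ ((~(q ∧ q) ↔ p) ↔ p) = 1 − |0.876 − 0.182| = 1 − 0.694 = 0.306
(~((p ∧ ~p) ∧ (q ∧ p)) ∨ q) ↔ (q ↔ ((~(q ∧ q) ↔ p) ↔ p)) = 1 − |0.971 − 0.306| = 1 − 0.665 = 0.335

0.335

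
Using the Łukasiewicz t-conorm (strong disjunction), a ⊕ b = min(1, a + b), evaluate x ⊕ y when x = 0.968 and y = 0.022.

x ⊕ y = min(1, 0.968 + 0.022) = min(1, 0.990) = 0.990
For comparison, the Gödel t-conorm max(a, b) would give 0.968.

0.990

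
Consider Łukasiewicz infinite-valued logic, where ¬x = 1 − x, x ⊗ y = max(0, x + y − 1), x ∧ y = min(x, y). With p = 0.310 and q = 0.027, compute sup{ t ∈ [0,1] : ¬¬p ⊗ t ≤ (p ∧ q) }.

0.717

¬p = 1 − 0.310 = 0.690
¬¬p = 1 − 0.690 = 0.310
So the left factor is ¬¬p = 0.310.
p ∧ q = min(0.310, 0.027) = 0.027
So the right-hand bound is p ∧ q = 0.027.
The residuum of the Łukasiewicz t-norm gives the supremum: min(1, 1 − 0.310 + 0.027).
1 − 0.310 + 0.027 = 0.717, so t = min(1, 0.717) = 0.717.
Check: 0.310 ⊗ 0.717 = max(0, 0.027) = 0.027 ≤ 0.027.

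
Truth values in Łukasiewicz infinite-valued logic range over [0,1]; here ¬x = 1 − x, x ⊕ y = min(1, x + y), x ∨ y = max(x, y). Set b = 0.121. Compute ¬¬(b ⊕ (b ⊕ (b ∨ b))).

b ∨ b = max(0.121, 0.121) = 0.121
b ⊕ (b ∨ b) = min(1, 0.121 + 0.121) = min(1, 0.242) = 0.242
b ⊕ (b ⊕ (b ∨ b)) = min(1, 0.121 + 0.242) = min(1, 0.363) = 0.363
¬(b ⊕ (b ⊕ (b ∨ b))) = 1 − 0.363 = 0.637
¬¬(b ⊕ (b ⊕ (b ∨ b))) = 1 − 0.637 = 0.363

0.363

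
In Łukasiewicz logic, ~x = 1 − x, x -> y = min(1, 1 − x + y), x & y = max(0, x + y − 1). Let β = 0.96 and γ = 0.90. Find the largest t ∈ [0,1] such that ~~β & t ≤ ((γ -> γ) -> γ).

~β = 1 − 0.96 = 0.04
~~β = 1 − 0.04 = 0.96
So the left factor is ~~β = 0.96.
γ -> γ = min(1, 1 − 0.90 + 0.90) = min(1, 1.00) = 1.00
(γ -> γ) -> γ = min(1, 1 − 1.00 + 0.90) = min(1, 0.90) = 0.90
So the right-hand bound is (γ -> γ) -> γ = 0.90.
The residuum of the Łukasiewicz t-norm gives the supremum: min(1, 1 − 0.96 + 0.90).
1 − 0.96 + 0.90 = 0.94, so t = min(1, 0.94) = 0.94.
Check: 0.96 & 0.94 = max(0, 0.90) = 0.90 ≤ 0.90.

0.94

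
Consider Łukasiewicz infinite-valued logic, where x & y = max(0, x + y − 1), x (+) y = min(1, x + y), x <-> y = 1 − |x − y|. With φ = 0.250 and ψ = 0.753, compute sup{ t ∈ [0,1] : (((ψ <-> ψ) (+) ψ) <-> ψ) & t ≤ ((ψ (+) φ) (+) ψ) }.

ψ <-> ψ = 1 − |0.753 − 0.753| = 1 − 0.000 = 1.000
(ψ <-> ψ) (+) ψ = min(1, 1.000 + 0.753) = min(1, 1.753) = 1.000
((ψ <-> ψ) (+) ψ) <-> ψ = 1 − |1.000 − 0.753| = 1 − 0.247 = 0.753
So the left factor is ((ψ <-> ψ) (+) ψ) <-> ψ = 0.753.
ψ (+) φ = min(1, 0.753 + 0.250) = min(1, 1.003) = 1.000
(ψ (+) φ) (+) ψ = min(1, 1.000 + 0.753) = min(1, 1.753) = 1.000
So the right-hand bound is (ψ (+) φ) (+) ψ = 1.000.
The residuum of the Łukasiewicz t-norm gives the supremum: min(1, 1 − 0.753 + 1.000).
1 − 0.753 + 1.000 = 1.247, so t = min(1, 1.247) = 1.000.
Check: 0.753 & 1.000 = max(0, 0.753) = 0.753 ≤ 1.000.

1.000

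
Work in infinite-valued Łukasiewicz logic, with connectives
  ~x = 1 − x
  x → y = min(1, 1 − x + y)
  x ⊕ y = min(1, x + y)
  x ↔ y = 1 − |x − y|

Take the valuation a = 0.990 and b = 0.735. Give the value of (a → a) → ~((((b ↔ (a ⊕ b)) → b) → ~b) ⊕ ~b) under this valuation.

0.470

a → a = min(1, 1 − 0.990 + 0.990) = min(1, 1.000) = 1.000
a ⊕ b = min(1, 0.990 + 0.735) = min(1, 1.725) = 1.000
b ↔ (a ⊕ b) = 1 − |0.735 − 1.000| = 1 − 0.265 = 0.735
(b ↔ (a ⊕ b)) → b = min(1, 1 − 0.735 + 0.735) = min(1, 1.000) = 1.000
~b = 1 − 0.735 = 0.265
((b ↔ (a ⊕ b)) → b) → ~b = min(1, 1 − 1.000 + 0.265) = min(1, 0.265) = 0.265
(((b ↔ (a ⊕ b)) → b) → ~b) ⊕ ~b = min(1, 0.265 + 0.265) = min(1, 0.530) = 0.530
~((((b ↔ (a ⊕ b)) → b) → ~b) ⊕ ~b) = 1 − 0.530 = 0.470
(a → a) → ~((((b ↔ (a ⊕ b)) → b) → ~b) ⊕ ~b) = min(1, 1 − 1.000 + 0.470) = min(1, 0.470) = 0.470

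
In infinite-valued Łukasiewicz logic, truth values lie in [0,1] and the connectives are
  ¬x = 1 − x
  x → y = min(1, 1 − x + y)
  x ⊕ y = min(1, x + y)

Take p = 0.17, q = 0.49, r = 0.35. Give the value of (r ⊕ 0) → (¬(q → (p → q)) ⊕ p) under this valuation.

0.82

r ⊕ 0 = min(1, 0.35 + 0.00) = min(1, 0.35) = 0.35
p → q = min(1, 1 − 0.17 + 0.49) = min(1, 1.32) = 1.00
q → (p → q) = min(1, 1 − 0.49 + 1.00) = min(1, 1.51) = 1.00
¬(q → (p → q)) = 1 − 1.00 = 0.00
¬(q → (p → q)) ⊕ p = min(1, 0.00 + 0.17) = min(1, 0.17) = 0.17
(r ⊕ 0) → (¬(q → (p → q)) ⊕ p) = min(1, 1 − 0.35 + 0.17) = min(1, 0.82) = 0.82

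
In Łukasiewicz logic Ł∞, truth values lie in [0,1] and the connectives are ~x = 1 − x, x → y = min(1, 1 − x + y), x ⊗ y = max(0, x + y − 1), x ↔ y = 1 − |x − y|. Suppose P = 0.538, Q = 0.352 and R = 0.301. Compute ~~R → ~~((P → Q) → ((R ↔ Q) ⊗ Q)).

~R = 1 − 0.301 = 0.699
~~R = 1 − 0.699 = 0.301
P → Q = min(1, 1 − 0.538 + 0.352) = min(1, 0.814) = 0.814
R ↔ Q = 1 − |0.301 − 0.352| = 1 − 0.051 = 0.949
(R ↔ Q) ⊗ Q = max(0, 0.949 + 0.352 − 1) = max(0, 0.301) = 0.301
(P → Q) → ((R ↔ Q) ⊗ Q) = min(1, 1 − 0.814 + 0.301) = min(1, 0.487) = 0.487
~((P → Q) → ((R ↔ Q) ⊗ Q)) = 1 − 0.487 = 0.513
~~((P → Q) → ((R ↔ Q) ⊗ Q)) = 1 − 0.513 = 0.487
~~R → ~~((P → Q) → ((R ↔ Q) ⊗ Q)) = min(1, 1 − 0.301 + 0.487) = min(1, 1.186) = 1.000

1.000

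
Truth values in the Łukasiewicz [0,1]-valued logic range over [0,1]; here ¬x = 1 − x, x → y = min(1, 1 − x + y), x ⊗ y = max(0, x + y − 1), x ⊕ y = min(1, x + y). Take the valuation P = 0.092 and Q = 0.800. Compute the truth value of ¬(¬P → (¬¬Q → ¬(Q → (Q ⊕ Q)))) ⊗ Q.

0.508

¬P = 1 − 0.092 = 0.908
¬Q = 1 − 0.800 = 0.200
¬¬Q = 1 − 0.200 = 0.800
Q ⊕ Q = min(1, 0.800 + 0.800) = min(1, 1.600) = 1.000
Q → (Q ⊕ Q) = min(1, 1 − 0.800 + 1.000) = min(1, 1.200) = 1.000
¬(Q → (Q ⊕ Q)) = 1 − 1.000 = 0.000
¬¬Q → ¬(Q → (Q ⊕ Q)) = min(1, 1 − 0.800 + 0.000) = min(1, 0.200) = 0.200
¬P → (¬¬Q → ¬(Q → (Q ⊕ Q))) = min(1, 1 − 0.908 + 0.200) = min(1, 0.292) = 0.292
¬(¬P → (¬¬Q → ¬(Q → (Q ⊕ Q)))) = 1 − 0.292 = 0.708
¬(¬P → (¬¬Q → ¬(Q → (Q ⊕ Q)))) ⊗ Q = max(0, 0.708 + 0.800 − 1) = max(0, 0.508) = 0.508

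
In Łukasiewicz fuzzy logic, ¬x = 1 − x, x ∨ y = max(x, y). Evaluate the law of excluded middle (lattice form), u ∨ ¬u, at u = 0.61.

¬u = 1 − 0.61 = 0.39
u ∨ ¬u = max(0.61, 0.39) = 0.61
(The value 0.61 < 1 shows this instance is not satisfied; not a Ł∞-tautology — its value is max(a, 1−a).)

0.61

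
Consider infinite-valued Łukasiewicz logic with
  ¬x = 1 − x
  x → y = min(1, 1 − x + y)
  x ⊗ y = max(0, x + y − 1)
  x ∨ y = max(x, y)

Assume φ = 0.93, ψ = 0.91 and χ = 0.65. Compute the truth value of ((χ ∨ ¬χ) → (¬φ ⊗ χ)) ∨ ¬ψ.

¬χ = 1 − 0.65 = 0.35
χ ∨ ¬χ = max(0.65, 0.35) = 0.65
¬φ = 1 − 0.93 = 0.07
¬φ ⊗ χ = max(0, 0.07 + 0.65 − 1) = max(0, -0.28) = 0.00
(χ ∨ ¬χ) → (¬φ ⊗ χ) = min(1, 1 − 0.65 + 0.00) = min(1, 0.35) = 0.35
¬ψ = 1 − 0.91 = 0.09
((χ ∨ ¬χ) → (¬φ ⊗ χ)) ∨ ¬ψ = max(0.35, 0.09) = 0.35

0.35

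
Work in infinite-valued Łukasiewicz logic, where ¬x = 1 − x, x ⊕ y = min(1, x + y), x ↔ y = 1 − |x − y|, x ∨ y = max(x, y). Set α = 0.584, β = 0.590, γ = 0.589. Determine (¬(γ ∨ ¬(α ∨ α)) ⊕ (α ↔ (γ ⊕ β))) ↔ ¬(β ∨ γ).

0.415

α ∨ α = max(0.584, 0.584) = 0.584
¬(α ∨ α) = 1 − 0.584 = 0.416
γ ∨ ¬(α ∨ α) = max(0.589, 0.416) = 0.589
¬(γ ∨ ¬(α ∨ α)) = 1 − 0.589 = 0.411
γ ⊕ β = min(1, 0.589 + 0.590) = min(1, 1.179) = 1.000
α ↔ (γ ⊕ β) = 1 − |0.584 − 1.000| = 1 − 0.416 = 0.584
¬(γ ∨ ¬(α ∨ α)) ⊕ (α ↔ (γ ⊕ β)) = min(1, 0.411 + 0.584) = min(1, 0.995) = 0.995
β ∨ γ = max(0.590, 0.589) = 0.590
¬(β ∨ γ) = 1 − 0.590 = 0.410
(¬(γ ∨ ¬(α ∨ α)) ⊕ (α ↔ (γ ⊕ β))) ↔ ¬(β ∨ γ) = 1 − |0.995 − 0.410| = 1 − 0.585 = 0.415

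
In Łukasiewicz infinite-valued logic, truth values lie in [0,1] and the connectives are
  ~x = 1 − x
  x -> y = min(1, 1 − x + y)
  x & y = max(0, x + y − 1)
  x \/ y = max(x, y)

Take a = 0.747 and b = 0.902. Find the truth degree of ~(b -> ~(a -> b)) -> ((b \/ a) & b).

a -> b = min(1, 1 − 0.747 + 0.902) = min(1, 1.155) = 1.000
~(a -> b) = 1 − 1.000 = 0.000
b -> ~(a -> b) = min(1, 1 − 0.902 + 0.000) = min(1, 0.098) = 0.098
~(b -> ~(a -> b)) = 1 − 0.098 = 0.902
b \/ a = max(0.902, 0.747) = 0.902
(b \/ a) & b = max(0, 0.902 + 0.902 − 1) = max(0, 0.804) = 0.804
~(b -> ~(a -> b)) -> ((b \/ a) & b) = min(1, 1 − 0.902 + 0.804) = min(1, 0.902) = 0.902

0.902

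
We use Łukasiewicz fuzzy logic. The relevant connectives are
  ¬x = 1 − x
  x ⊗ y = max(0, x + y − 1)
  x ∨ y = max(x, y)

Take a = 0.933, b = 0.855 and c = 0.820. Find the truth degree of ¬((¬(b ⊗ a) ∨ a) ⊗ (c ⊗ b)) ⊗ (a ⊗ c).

0.145

b ⊗ a = max(0, 0.855 + 0.933 − 1) = max(0, 0.788) = 0.788
¬(b ⊗ a) = 1 − 0.788 = 0.212
¬(b ⊗ a) ∨ a = max(0.212, 0.933) = 0.933
c ⊗ b = max(0, 0.820 + 0.855 − 1) = max(0, 0.675) = 0.675
(¬(b ⊗ a) ∨ a) ⊗ (c ⊗ b) = max(0, 0.933 + 0.675 − 1) = max(0, 0.608) = 0.608
¬((¬(b ⊗ a) ∨ a) ⊗ (c ⊗ b)) = 1 − 0.608 = 0.392
a ⊗ c = max(0, 0.933 + 0.820 − 1) = max(0, 0.753) = 0.753
¬((¬(b ⊗ a) ∨ a) ⊗ (c ⊗ b)) ⊗ (a ⊗ c) = max(0, 0.392 + 0.753 − 1) = max(0, 0.145) = 0.145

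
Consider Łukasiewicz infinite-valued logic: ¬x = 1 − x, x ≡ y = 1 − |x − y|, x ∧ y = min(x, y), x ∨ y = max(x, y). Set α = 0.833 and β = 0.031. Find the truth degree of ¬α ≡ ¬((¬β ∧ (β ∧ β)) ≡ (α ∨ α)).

0.365

¬α = 1 − 0.833 = 0.167
¬β = 1 − 0.031 = 0.969
β ∧ β = min(0.031, 0.031) = 0.031
¬β ∧ (β ∧ β) = min(0.969, 0.031) = 0.031
α ∨ α = max(0.833, 0.833) = 0.833
(¬β ∧ (β ∧ β)) ≡ (α ∨ α) = 1 − |0.031 − 0.833| = 1 − 0.802 = 0.198
¬((¬β ∧ (β ∧ β)) ≡ (α ∨ α)) = 1 − 0.198 = 0.802
¬α ≡ ¬((¬β ∧ (β ∧ β)) ≡ (α ∨ α)) = 1 − |0.167 − 0.802| = 1 − 0.635 = 0.365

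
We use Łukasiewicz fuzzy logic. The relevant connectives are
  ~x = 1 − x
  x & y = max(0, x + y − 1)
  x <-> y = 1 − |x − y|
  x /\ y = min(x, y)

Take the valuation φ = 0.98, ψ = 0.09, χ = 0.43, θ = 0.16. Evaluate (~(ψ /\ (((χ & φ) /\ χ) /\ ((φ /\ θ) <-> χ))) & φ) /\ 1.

0.89

χ & φ = max(0, 0.43 + 0.98 − 1) = max(0, 0.41) = 0.41
(χ & φ) /\ χ = min(0.41, 0.43) = 0.41
φ /\ θ = min(0.98, 0.16) = 0.16
(φ /\ θ) <-> χ = 1 − |0.16 − 0.43| = 1 − 0.27 = 0.73
((χ & φ) /\ χ) /\ ((φ /\ θ) <-> χ) = min(0.41, 0.73) = 0.41
ψ /\ (((χ & φ) /\ χ) /\ ((φ /\ θ) <-> χ)) = min(0.09, 0.41) = 0.09
~(ψ /\ (((χ & φ) /\ χ) /\ ((φ /\ θ) <-> χ))) = 1 − 0.09 = 0.91
~(ψ /\ (((χ & φ) /\ χ) /\ ((φ /\ θ) <-> χ))) & φ = max(0, 0.91 + 0.98 − 1) = max(0, 0.89) = 0.89
(~(ψ /\ (((χ & φ) /\ χ) /\ ((φ /\ θ) <-> χ))) & φ) /\ 1 = min(0.89, 1.00) = 0.89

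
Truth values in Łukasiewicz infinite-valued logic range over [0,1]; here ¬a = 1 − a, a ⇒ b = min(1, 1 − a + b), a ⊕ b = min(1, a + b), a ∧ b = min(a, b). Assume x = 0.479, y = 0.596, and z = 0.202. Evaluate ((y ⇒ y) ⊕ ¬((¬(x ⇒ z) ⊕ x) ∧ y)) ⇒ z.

0.202

y ⇒ y = min(1, 1 − 0.596 + 0.596) = min(1, 1.000) = 1.000
x ⇒ z = min(1, 1 − 0.479 + 0.202) = min(1, 0.723) = 0.723
¬(x ⇒ z) = 1 − 0.723 = 0.277
¬(x ⇒ z) ⊕ x = min(1, 0.277 + 0.479) = min(1, 0.756) = 0.756
(¬(x ⇒ z) ⊕ x) ∧ y = min(0.756, 0.596) = 0.596
¬((¬(x ⇒ z) ⊕ x) ∧ y) = 1 − 0.596 = 0.404
(y ⇒ y) ⊕ ¬((¬(x ⇒ z) ⊕ x) ∧ y) = min(1, 1.000 + 0.404) = min(1, 1.404) = 1.000
((y ⇒ y) ⊕ ¬((¬(x ⇒ z) ⊕ x) ∧ y)) ⇒ z = min(1, 1 − 1.000 + 0.202) = min(1, 0.202) = 0.202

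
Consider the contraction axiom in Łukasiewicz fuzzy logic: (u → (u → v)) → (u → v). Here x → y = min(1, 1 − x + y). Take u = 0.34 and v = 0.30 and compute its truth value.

u → v = min(1, 1 − 0.34 + 0.30) = min(1, 0.96) = 0.96
u → (u → v) = min(1, 1 − 0.34 + 0.96) = min(1, 1.62) = 1.00
(u → (u → v)) → (u → v) = min(1, 1 − 1.00 + 0.96) = min(1, 0.96) = 0.96
(The value 0.96 < 1 shows this instance is not satisfied; fails in Ł∞ (the t-norm is not idempotent).)

0.96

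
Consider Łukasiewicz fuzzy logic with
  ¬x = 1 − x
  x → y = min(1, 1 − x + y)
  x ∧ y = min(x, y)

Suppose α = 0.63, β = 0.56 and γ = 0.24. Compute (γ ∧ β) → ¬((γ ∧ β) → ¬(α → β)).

0.93

γ ∧ β = min(0.24, 0.56) = 0.24
α → β = min(1, 1 − 0.63 + 0.56) = min(1, 0.93) = 0.93
¬(α → β) = 1 − 0.93 = 0.07
(γ ∧ β) → ¬(α → β) = min(1, 1 − 0.24 + 0.07) = min(1, 0.83) = 0.83
¬((γ ∧ β) → ¬(α → β)) = 1 − 0.83 = 0.17
(γ ∧ β) → ¬((γ ∧ β) → ¬(α → β)) = min(1, 1 − 0.24 + 0.17) = min(1, 0.93) = 0.93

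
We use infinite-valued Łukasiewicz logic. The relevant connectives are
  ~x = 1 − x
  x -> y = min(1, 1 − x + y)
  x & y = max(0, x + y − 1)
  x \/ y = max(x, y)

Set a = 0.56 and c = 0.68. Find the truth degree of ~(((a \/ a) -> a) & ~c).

a \/ a = max(0.56, 0.56) = 0.56
(a \/ a) -> a = min(1, 1 − 0.56 + 0.56) = min(1, 1.00) = 1.00
~c = 1 − 0.68 = 0.32
((a \/ a) -> a) & ~c = max(0, 1.00 + 0.32 − 1) = max(0, 0.32) = 0.32
~(((a \/ a) -> a) & ~c) = 1 − 0.32 = 0.68

0.68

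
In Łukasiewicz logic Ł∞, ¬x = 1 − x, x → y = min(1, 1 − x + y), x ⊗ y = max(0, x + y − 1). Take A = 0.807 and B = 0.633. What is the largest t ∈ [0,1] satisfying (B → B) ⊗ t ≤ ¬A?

0.193

B → B = min(1, 1 − 0.633 + 0.633) = min(1, 1.000) = 1.000
So the left factor is B → B = 1.000.
¬A = 1 − 0.807 = 0.193
So the right-hand bound is ¬A = 0.193.
The residuum of the Łukasiewicz t-norm gives the supremum: min(1, 1 − 1.000 + 0.193).
1 − 1.000 + 0.193 = 0.193, so t = min(1, 0.193) = 0.193.
Check: 1.000 ⊗ 0.193 = max(0, 0.193) = 0.193 ≤ 0.193.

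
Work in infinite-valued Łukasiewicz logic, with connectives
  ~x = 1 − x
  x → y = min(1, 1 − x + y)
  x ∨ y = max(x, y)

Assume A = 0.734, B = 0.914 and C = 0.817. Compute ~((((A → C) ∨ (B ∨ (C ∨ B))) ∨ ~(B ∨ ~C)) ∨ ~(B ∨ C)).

A → C = min(1, 1 − 0.734 + 0.817) = min(1, 1.083) = 1.000
C ∨ B = max(0.817, 0.914) = 0.914
B ∨ (C ∨ B) = max(0.914, 0.914) = 0.914
(A → C) ∨ (B ∨ (C ∨ B)) = max(1.000, 0.914) = 1.000
~C = 1 − 0.817 = 0.183
B ∨ ~C = max(0.914, 0.183) = 0.914
~(B ∨ ~C) = 1 − 0.914 = 0.086
((A → C) ∨ (B ∨ (C ∨ B))) ∨ ~(B ∨ ~C) = max(1.000, 0.086) = 1.000
B ∨ C = max(0.914, 0.817) = 0.914
~(B ∨ C) = 1 − 0.914 = 0.086
(((A → C) ∨ (B ∨ (C ∨ B))) ∨ ~(B ∨ ~C)) ∨ ~(B ∨ C) = max(1.000, 0.086) = 1.000
~((((A → C) ∨ (B ∨ (C ∨ B))) ∨ ~(B ∨ ~C)) ∨ ~(B ∨ C)) = 1 − 1.000 = 0.000

0.000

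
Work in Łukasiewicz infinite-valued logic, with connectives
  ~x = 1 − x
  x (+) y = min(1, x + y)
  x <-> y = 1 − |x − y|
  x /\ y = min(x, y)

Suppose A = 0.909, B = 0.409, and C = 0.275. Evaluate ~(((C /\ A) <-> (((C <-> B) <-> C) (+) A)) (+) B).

C /\ A = min(0.275, 0.909) = 0.275
C <-> B = 1 − |0.275 − 0.409| = 1 − 0.134 = 0.866
(C <-> B) <-> C = 1 − |0.866 − 0.275| = 1 − 0.591 = 0.409
((C <-> B) <-> C) (+) A = min(1, 0.409 + 0.909) = min(1, 1.318) = 1.000
(C /\ A) <-> (((C <-> B) <-> C) (+) A) = 1 − |0.275 − 1.000| = 1 − 0.725 = 0.275
((C /\ A) <-> (((C <-> B) <-> C) (+) A)) (+) B = min(1, 0.275 + 0.409) = min(1, 0.684) = 0.684
~(((C /\ A) <-> (((C <-> B) <-> C) (+) A)) (+) B) = 1 − 0.684 = 0.316

0.316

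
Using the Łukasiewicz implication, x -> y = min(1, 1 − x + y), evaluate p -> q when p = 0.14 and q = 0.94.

1.00

p -> q = min(1, 1 − 0.14 + 0.94) = min(1, 1.80) = 1.00
For comparison, the Gödel implication (1 if x ≤ y else y) would give 1.00.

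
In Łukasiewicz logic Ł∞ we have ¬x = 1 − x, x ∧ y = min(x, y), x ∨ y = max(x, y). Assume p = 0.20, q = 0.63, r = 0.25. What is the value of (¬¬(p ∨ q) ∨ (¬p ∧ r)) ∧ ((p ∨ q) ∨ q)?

p ∨ q = max(0.20, 0.63) = 0.63
¬(p ∨ q) = 1 − 0.63 = 0.37
¬¬(p ∨ q) = 1 − 0.37 = 0.63
¬p = 1 − 0.20 = 0.80
¬p ∧ r = min(0.80, 0.25) = 0.25
¬¬(p ∨ q) ∨ (¬p ∧ r) = max(0.63, 0.25) = 0.63
(p ∨ q) ∨ q = max(0.63, 0.63) = 0.63
(¬¬(p ∨ q) ∨ (¬p ∧ r)) ∧ ((p ∨ q) ∨ q) = min(0.63, 0.63) = 0.63

0.63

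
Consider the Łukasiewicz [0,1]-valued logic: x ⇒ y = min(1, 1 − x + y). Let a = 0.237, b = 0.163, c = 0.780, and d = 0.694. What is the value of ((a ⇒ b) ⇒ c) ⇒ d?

a ⇒ b = min(1, 1 − 0.237 + 0.163) = min(1, 0.926) = 0.926
(a ⇒ b) ⇒ c = min(1, 1 − 0.926 + 0.780) = min(1, 0.854) = 0.854
((a ⇒ b) ⇒ c) ⇒ d = min(1, 1 − 0.854 + 0.694) = min(1, 0.840) = 0.840

0.840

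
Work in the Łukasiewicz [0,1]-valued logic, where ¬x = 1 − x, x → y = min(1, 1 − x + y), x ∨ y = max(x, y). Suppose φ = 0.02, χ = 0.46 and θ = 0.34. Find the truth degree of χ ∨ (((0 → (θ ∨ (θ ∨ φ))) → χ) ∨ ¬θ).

0.66

θ ∨ φ = max(0.34, 0.02) = 0.34
θ ∨ (θ ∨ φ) = max(0.34, 0.34) = 0.34
0 → (θ ∨ (θ ∨ φ)) = min(1, 1 − 0.00 + 0.34) = min(1, 1.34) = 1.00
(0 → (θ ∨ (θ ∨ φ))) → χ = min(1, 1 − 1.00 + 0.46) = min(1, 0.46) = 0.46
¬θ = 1 − 0.34 = 0.66
((0 → (θ ∨ (θ ∨ φ))) → χ) ∨ ¬θ = max(0.46, 0.66) = 0.66
χ ∨ (((0 → (θ ∨ (θ ∨ φ))) → χ) ∨ ¬θ) = max(0.46, 0.66) = 0.66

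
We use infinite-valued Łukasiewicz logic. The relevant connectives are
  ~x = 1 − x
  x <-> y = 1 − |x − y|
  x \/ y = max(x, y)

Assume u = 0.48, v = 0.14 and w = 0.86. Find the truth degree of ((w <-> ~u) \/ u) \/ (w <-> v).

~u = 1 − 0.48 = 0.52
w <-> ~u = 1 − |0.86 − 0.52| = 1 − 0.34 = 0.66
(w <-> ~u) \/ u = max(0.66, 0.48) = 0.66
w <-> v = 1 − |0.86 − 0.14| = 1 − 0.72 = 0.28
((w <-> ~u) \/ u) \/ (w <-> v) = max(0.66, 0.28) = 0.66

0.66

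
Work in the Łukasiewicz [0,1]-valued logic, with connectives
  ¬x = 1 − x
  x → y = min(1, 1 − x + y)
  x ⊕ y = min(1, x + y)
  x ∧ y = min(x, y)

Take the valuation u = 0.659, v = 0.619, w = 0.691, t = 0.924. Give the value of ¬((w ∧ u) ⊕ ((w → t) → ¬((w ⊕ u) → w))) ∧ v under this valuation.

0.032

w ∧ u = min(0.691, 0.659) = 0.659
w → t = min(1, 1 − 0.691 + 0.924) = min(1, 1.233) = 1.000
w ⊕ u = min(1, 0.691 + 0.659) = min(1, 1.350) = 1.000
(w ⊕ u) → w = min(1, 1 − 1.000 + 0.691) = min(1, 0.691) = 0.691
¬((w ⊕ u) → w) = 1 − 0.691 = 0.309
(w → t) → ¬((w ⊕ u) → w) = min(1, 1 − 1.000 + 0.309) = min(1, 0.309) = 0.309
(w ∧ u) ⊕ ((w → t) → ¬((w ⊕ u) → w)) = min(1, 0.659 + 0.309) = min(1, 0.968) = 0.968
¬((w ∧ u) ⊕ ((w → t) → ¬((w ⊕ u) → w))) = 1 − 0.968 = 0.032
¬((w ∧ u) ⊕ ((w → t) → ¬((w ⊕ u) → w))) ∧ v = min(0.032, 0.619) = 0.032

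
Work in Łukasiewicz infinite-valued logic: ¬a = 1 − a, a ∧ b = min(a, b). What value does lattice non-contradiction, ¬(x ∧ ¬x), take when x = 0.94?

0.94

¬x = 1 − 0.94 = 0.06
x ∧ ¬x = min(0.94, 0.06) = 0.06
¬(x ∧ ¬x) = 1 − 0.06 = 0.94
(The value 0.94 < 1 shows this instance is not satisfied; not a Ł∞-tautology — its value is 1 − min(a, 1−a).)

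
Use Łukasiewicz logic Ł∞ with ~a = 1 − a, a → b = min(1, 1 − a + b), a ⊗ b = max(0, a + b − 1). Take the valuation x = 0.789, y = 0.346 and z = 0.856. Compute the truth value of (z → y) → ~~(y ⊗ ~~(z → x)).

z → y = min(1, 1 − 0.856 + 0.346) = min(1, 0.490) = 0.490
z → x = min(1, 1 − 0.856 + 0.789) = min(1, 0.933) = 0.933
~(z → x) = 1 − 0.933 = 0.067
~~(z → x) = 1 − 0.067 = 0.933
y ⊗ ~~(z → x) = max(0, 0.346 + 0.933 − 1) = max(0, 0.279) = 0.279
~(y ⊗ ~~(z → x)) = 1 − 0.279 = 0.721
~~(y ⊗ ~~(z → x)) = 1 − 0.721 = 0.279
(z → y) → ~~(y ⊗ ~~(z → x)) = min(1, 1 − 0.490 + 0.279) = min(1, 0.789) = 0.789

0.789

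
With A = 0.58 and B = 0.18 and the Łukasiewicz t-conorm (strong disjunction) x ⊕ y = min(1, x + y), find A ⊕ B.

0.76

A ⊕ B = min(1, 0.58 + 0.18) = min(1, 0.76) = 0.76
For comparison, the Gödel t-conorm max(x, y) would give 0.58.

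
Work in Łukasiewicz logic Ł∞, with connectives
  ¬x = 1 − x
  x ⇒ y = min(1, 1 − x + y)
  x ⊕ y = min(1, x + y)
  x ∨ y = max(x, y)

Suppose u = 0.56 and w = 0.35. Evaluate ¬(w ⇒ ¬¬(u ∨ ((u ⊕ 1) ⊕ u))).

0.00

u ⊕ 1 = min(1, 0.56 + 1.00) = min(1, 1.56) = 1.00
(u ⊕ 1) ⊕ u = min(1, 1.00 + 0.56) = min(1, 1.56) = 1.00
u ∨ ((u ⊕ 1) ⊕ u) = max(0.56, 1.00) = 1.00
¬(u ∨ ((u ⊕ 1) ⊕ u)) = 1 − 1.00 = 0.00
¬¬(u ∨ ((u ⊕ 1) ⊕ u)) = 1 − 0.00 = 1.00
w ⇒ ¬¬(u ∨ ((u ⊕ 1) ⊕ u)) = min(1, 1 − 0.35 + 1.00) = min(1, 1.65) = 1.00
¬(w ⇒ ¬¬(u ∨ ((u ⊕ 1) ⊕ u))) = 1 − 1.00 = 0.00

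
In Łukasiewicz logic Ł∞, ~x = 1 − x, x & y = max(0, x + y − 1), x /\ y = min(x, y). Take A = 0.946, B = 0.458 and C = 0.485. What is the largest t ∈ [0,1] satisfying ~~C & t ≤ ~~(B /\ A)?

0.973

~C = 1 − 0.485 = 0.515
~~C = 1 − 0.515 = 0.485
So the left factor is ~~C = 0.485.
B /\ A = min(0.458, 0.946) = 0.458
~(B /\ A) = 1 − 0.458 = 0.542
~~(B /\ A) = 1 − 0.542 = 0.458
So the right-hand bound is ~~(B /\ A) = 0.458.
The residuum of the Łukasiewicz t-norm gives the supremum: min(1, 1 − 0.485 + 0.458).
1 − 0.485 + 0.458 = 0.973, so t = min(1, 0.973) = 0.973.
Check: 0.485 & 0.973 = max(0, 0.458) = 0.458 ≤ 0.458.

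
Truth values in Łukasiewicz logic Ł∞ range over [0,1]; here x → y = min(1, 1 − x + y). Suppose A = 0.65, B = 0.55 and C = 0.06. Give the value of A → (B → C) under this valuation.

B → C = min(1, 1 − 0.55 + 0.06) = min(1, 0.51) = 0.51
A → (B → C) = min(1, 1 − 0.65 + 0.51) = min(1, 0.86) = 0.86

0.86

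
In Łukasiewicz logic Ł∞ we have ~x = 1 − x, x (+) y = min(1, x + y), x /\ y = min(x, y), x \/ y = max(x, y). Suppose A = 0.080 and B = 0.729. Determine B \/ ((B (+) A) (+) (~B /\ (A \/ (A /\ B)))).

0.889

B (+) A = min(1, 0.729 + 0.080) = min(1, 0.809) = 0.809
~B = 1 − 0.729 = 0.271
A /\ B = min(0.080, 0.729) = 0.080
A \/ (A /\ B) = max(0.080, 0.080) = 0.080
~B /\ (A \/ (A /\ B)) = min(0.271, 0.080) = 0.080
(B (+) A) (+) (~B /\ (A \/ (A /\ B))) = min(1, 0.809 + 0.080) = min(1, 0.889) = 0.889
B \/ ((B (+) A) (+) (~B /\ (A \/ (A /\ B)))) = max(0.729, 0.889) = 0.889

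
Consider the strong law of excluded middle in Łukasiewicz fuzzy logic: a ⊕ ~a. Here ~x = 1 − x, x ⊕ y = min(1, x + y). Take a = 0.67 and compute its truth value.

1.00

~a = 1 − 0.67 = 0.33
a ⊕ ~a = min(1, 0.67 + 0.33) = min(1, 1.00) = 1.00
(As expected: always 1 in Ł∞ since a ⊕ (1−a) = 1.)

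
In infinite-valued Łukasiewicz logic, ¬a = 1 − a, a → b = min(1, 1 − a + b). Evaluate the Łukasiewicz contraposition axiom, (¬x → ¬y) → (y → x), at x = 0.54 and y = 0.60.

¬x = 1 − 0.54 = 0.46
¬y = 1 − 0.60 = 0.40
¬x → ¬y = min(1, 1 − 0.46 + 0.40) = min(1, 0.94) = 0.94
y → x = min(1, 1 − 0.60 + 0.54) = min(1, 0.94) = 0.94
(¬x → ¬y) → (y → x) = min(1, 1 − 0.94 + 0.94) = min(1, 1.00) = 1.00
(As expected: an axiom of Ł∞, always 1.)

1.00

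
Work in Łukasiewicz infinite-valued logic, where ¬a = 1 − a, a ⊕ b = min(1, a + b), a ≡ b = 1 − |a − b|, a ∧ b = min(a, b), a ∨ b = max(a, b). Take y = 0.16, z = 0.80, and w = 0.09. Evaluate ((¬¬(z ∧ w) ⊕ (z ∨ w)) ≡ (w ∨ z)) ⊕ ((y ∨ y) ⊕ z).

1.00

z ∧ w = min(0.80, 0.09) = 0.09
¬(z ∧ w) = 1 − 0.09 = 0.91
¬¬(z ∧ w) = 1 − 0.91 = 0.09
z ∨ w = max(0.80, 0.09) = 0.80
¬¬(z ∧ w) ⊕ (z ∨ w) = min(1, 0.09 + 0.80) = min(1, 0.89) = 0.89
w ∨ z = max(0.09, 0.80) = 0.80
(¬¬(z ∧ w) ⊕ (z ∨ w)) ≡ (w ∨ z) = 1 − |0.89 − 0.80| = 1 − 0.09 = 0.91
y ∨ y = max(0.16, 0.16) = 0.16
(y ∨ y) ⊕ z = min(1, 0.16 + 0.80) = min(1, 0.96) = 0.96
((¬¬(z ∧ w) ⊕ (z ∨ w)) ≡ (w ∨ z)) ⊕ ((y ∨ y) ⊕ z) = min(1, 0.91 + 0.96) = min(1, 1.87) = 1.00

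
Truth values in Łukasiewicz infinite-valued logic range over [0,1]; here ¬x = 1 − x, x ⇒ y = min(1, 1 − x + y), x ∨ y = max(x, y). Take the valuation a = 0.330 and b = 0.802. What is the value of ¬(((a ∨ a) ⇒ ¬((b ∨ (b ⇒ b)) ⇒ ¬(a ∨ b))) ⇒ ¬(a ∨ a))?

0.330

a ∨ a = max(0.330, 0.330) = 0.330
b ⇒ b = min(1, 1 − 0.802 + 0.802) = min(1, 1.000) = 1.000
b ∨ (b ⇒ b) = max(0.802, 1.000) = 1.000
a ∨ b = max(0.330, 0.802) = 0.802
¬(a ∨ b) = 1 − 0.802 = 0.198
(b ∨ (b ⇒ b)) ⇒ ¬(a ∨ b) = min(1, 1 − 1.000 + 0.198) = min(1, 0.198) = 0.198
¬((b ∨ (b ⇒ b)) ⇒ ¬(a ∨ b)) = 1 − 0.198 = 0.802
(a ∨ a) ⇒ ¬((b ∨ (b ⇒ b)) ⇒ ¬(a ∨ b)) = min(1, 1 − 0.330 + 0.802) = min(1, 1.472) = 1.000
¬(a ∨ a) = 1 − 0.330 = 0.670
((a ∨ a) ⇒ ¬((b ∨ (b ⇒ b)) ⇒ ¬(a ∨ b))) ⇒ ¬(a ∨ a) = min(1, 1 − 1.000 + 0.670) = min(1, 0.670) = 0.670
¬(((a ∨ a) ⇒ ¬((b ∨ (b ⇒ b)) ⇒ ¬(a ∨ b))) ⇒ ¬(a ∨ a)) = 1 − 0.670 = 0.330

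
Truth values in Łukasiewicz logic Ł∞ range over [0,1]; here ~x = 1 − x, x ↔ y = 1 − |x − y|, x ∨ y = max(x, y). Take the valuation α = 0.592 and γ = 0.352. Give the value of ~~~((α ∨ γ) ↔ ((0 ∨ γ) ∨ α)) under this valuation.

0.000

α ∨ γ = max(0.592, 0.352) = 0.592
0 ∨ γ = max(0.000, 0.352) = 0.352
(0 ∨ γ) ∨ α = max(0.352, 0.592) = 0.592
(α ∨ γ) ↔ ((0 ∨ γ) ∨ α) = 1 − |0.592 − 0.592| = 1 − 0.000 = 1.000
~((α ∨ γ) ↔ ((0 ∨ γ) ∨ α)) = 1 − 1.000 = 0.000
~~((α ∨ γ) ↔ ((0 ∨ γ) ∨ α)) = 1 − 0.000 = 1.000
~~~((α ∨ γ) ↔ ((0 ∨ γ) ∨ α)) = 1 − 1.000 = 0.000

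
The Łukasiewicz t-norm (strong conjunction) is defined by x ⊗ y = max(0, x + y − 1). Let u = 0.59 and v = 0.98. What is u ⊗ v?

0.57

u ⊗ v = max(0, 0.59 + 0.98 − 1) = max(0, 0.57) = 0.57
For comparison, the Gödel (minimum) t-norm min(x, y) would give 0.59.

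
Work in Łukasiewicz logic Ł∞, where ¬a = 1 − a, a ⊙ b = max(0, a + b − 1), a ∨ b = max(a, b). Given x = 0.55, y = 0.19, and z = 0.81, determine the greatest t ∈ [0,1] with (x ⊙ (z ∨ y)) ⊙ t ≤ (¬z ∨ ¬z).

0.83

z ∨ y = max(0.81, 0.19) = 0.81
x ⊙ (z ∨ y) = max(0, 0.55 + 0.81 − 1) = max(0, 0.36) = 0.36
So the left factor is x ⊙ (z ∨ y) = 0.36.
¬z = 1 − 0.81 = 0.19
¬z ∨ ¬z = max(0.19, 0.19) = 0.19
So the right-hand bound is ¬z ∨ ¬z = 0.19.
The residuum of the Łukasiewicz t-norm gives the supremum: min(1, 1 − 0.36 + 0.19).
1 − 0.36 + 0.19 = 0.83, so t = min(1, 0.83) = 0.83.
Check: 0.36 ⊙ 0.83 = max(0, 0.19) = 0.19 ≤ 0.19.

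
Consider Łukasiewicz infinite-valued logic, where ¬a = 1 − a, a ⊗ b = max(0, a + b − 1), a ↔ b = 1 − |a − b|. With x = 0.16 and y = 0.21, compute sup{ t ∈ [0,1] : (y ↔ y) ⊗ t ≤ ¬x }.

0.84

y ↔ y = 1 − |0.21 − 0.21| = 1 − 0.00 = 1.00
So the left factor is y ↔ y = 1.00.
¬x = 1 − 0.16 = 0.84
So the right-hand bound is ¬x = 0.84.
The residuum of the Łukasiewicz t-norm gives the supremum: min(1, 1 − 1.00 + 0.84).
1 − 1.00 + 0.84 = 0.84, so t = min(1, 0.84) = 0.84.
Check: 1.00 ⊗ 0.84 = max(0, 0.84) = 0.84 ≤ 0.84.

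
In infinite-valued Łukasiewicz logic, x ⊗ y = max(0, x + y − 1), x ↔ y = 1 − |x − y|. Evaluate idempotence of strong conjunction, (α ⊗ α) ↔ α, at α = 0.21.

0.79

α ⊗ α = max(0, 0.21 + 0.21 − 1) = max(0, -0.58) = 0.00
(α ⊗ α) ↔ α = 1 − |0.00 − 0.21| = 1 − 0.21 = 0.79
(The value 0.79 < 1 shows this instance is not satisfied; fails in Ł∞ since a ⊗ a = max(0, 2a−1) ≠ a in general.)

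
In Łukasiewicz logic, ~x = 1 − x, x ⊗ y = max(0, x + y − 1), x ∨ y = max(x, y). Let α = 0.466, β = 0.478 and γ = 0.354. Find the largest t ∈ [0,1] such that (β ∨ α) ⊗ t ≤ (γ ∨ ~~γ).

0.876

β ∨ α = max(0.478, 0.466) = 0.478
So the left factor is β ∨ α = 0.478.
~γ = 1 − 0.354 = 0.646
~~γ = 1 − 0.646 = 0.354
γ ∨ ~~γ = max(0.354, 0.354) = 0.354
So the right-hand bound is γ ∨ ~~γ = 0.354.
The residuum of the Łukasiewicz t-norm gives the supremum: min(1, 1 − 0.478 + 0.354).
1 − 0.478 + 0.354 = 0.876, so t = min(1, 0.876) = 0.876.
Check: 0.478 ⊗ 0.876 = max(0, 0.354) = 0.354 ≤ 0.354.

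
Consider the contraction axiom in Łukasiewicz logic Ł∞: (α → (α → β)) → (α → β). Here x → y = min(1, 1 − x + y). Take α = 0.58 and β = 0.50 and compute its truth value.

0.92

α → β = min(1, 1 − 0.58 + 0.50) = min(1, 0.92) = 0.92
α → (α → β) = min(1, 1 − 0.58 + 0.92) = min(1, 1.34) = 1.00
(α → (α → β)) → (α → β) = min(1, 1 − 1.00 + 0.92) = min(1, 0.92) = 0.92
(The value 0.92 < 1 shows this instance is not satisfied; fails in Ł∞ (the t-norm is not idempotent).)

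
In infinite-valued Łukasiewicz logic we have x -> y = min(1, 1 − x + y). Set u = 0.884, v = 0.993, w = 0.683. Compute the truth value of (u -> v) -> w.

u -> v = min(1, 1 − 0.884 + 0.993) = min(1, 1.109) = 1.000
(u -> v) -> w = min(1, 1 − 1.000 + 0.683) = min(1, 0.683) = 0.683

0.683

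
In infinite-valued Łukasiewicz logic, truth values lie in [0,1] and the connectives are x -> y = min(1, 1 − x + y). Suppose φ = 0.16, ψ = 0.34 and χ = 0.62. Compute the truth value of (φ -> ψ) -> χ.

0.62

φ -> ψ = min(1, 1 − 0.16 + 0.34) = min(1, 1.18) = 1.00
(φ -> ψ) -> χ = min(1, 1 − 1.00 + 0.62) = min(1, 0.62) = 0.62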